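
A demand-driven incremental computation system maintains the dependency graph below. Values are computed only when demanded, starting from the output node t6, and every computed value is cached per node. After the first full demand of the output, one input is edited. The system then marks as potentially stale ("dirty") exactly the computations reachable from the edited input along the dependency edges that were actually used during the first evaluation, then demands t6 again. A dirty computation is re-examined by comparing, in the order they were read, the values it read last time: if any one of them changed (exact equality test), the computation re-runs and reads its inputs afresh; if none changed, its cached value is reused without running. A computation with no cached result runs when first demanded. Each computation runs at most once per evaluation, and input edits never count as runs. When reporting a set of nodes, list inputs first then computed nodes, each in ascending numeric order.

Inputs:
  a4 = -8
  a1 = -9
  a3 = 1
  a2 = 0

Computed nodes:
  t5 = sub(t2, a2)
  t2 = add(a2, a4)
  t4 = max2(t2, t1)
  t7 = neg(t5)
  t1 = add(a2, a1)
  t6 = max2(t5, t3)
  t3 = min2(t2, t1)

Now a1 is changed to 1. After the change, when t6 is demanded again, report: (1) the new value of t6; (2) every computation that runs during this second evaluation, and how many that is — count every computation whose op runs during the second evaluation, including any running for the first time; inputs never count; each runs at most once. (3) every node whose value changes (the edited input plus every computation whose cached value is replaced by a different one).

First evaluation (everything demanded from the output):
  t1 = add(0, -9) = -9
  t2 = add(0, -8) = -8
  t3 = min2(-8, -9) = -9
  t5 = sub(-8, 0) = -8
  t6 = max2(-8, -9) = -8

Propagation after the edit:
  t1: runs — a1 -9->1; result 1.
  t3: runs — t1 -9->1; result -8.
  t6: runs — t3 -9->-8; result -8 (same value as before).

New value of t6: -8.
Computations that run: t1, t3, t6 — 3 in total.
Values that change: a1, t1, t3.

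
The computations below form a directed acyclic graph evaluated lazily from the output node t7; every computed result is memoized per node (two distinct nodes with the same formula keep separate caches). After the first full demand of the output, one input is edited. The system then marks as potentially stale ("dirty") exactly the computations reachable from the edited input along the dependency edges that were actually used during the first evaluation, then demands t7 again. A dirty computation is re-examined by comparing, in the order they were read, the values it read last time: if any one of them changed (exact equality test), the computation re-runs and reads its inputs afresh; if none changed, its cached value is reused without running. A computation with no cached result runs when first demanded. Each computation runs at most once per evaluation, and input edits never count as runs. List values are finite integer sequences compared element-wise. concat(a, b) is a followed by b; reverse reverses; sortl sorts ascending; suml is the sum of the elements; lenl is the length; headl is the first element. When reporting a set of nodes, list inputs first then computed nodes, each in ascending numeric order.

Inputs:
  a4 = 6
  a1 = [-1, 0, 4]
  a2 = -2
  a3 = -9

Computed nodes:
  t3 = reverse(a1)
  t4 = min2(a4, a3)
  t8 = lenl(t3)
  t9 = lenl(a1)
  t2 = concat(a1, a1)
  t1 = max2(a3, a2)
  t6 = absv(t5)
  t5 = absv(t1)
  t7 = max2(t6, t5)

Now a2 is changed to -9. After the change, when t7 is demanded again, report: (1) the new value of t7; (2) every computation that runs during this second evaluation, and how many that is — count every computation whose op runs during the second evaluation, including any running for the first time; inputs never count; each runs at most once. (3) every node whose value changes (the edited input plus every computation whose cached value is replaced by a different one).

Demanding t7 again yields 9.
4 computations run: t1, t5, t6, t7.
The nodes whose values change: a2, t1, t5, t6, t7.

First demand of the output computes:
  t1 = max2(-9, -2) = -2
  t5 = absv(-2) = 2
  t6 = absv(2) = 2
  t7 = max2(2, 2) = 2

After the edit, cleaning proceeds:
  t1: a read changed (a2 -2->-9) — executes, giving -9.
  t5: a read changed (t1 -2->-9) — executes, giving 9.
  t6: a read changed (t5 2->9) — executes, giving 9.
  t7: a read changed (t6 2->9; t5 2->9) — executes, giving 9.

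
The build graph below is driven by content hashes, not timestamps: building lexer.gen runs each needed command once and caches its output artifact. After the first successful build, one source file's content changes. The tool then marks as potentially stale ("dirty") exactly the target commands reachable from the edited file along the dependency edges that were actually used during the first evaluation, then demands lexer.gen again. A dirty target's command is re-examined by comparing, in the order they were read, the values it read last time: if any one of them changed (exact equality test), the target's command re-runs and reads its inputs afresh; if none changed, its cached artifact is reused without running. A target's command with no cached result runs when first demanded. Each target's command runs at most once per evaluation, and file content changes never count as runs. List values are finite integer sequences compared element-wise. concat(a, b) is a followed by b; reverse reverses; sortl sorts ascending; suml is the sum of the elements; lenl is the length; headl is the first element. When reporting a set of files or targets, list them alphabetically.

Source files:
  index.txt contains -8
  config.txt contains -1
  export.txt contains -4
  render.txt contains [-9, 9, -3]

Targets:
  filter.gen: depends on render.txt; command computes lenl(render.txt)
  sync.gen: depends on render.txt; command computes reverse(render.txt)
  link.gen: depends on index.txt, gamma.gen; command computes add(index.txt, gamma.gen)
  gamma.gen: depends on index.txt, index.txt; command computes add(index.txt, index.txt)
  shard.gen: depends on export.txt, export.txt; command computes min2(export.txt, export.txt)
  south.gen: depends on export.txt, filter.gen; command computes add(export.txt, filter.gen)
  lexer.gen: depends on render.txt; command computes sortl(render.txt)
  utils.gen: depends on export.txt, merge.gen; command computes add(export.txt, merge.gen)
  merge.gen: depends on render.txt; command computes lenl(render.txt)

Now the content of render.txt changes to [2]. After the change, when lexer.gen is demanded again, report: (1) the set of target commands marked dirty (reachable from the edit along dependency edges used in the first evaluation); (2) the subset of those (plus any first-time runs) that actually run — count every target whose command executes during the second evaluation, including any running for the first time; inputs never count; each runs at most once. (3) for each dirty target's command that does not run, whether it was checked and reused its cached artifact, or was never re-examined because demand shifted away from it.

Initial pass — values computed on the first demand:
  lexer.gen = sortl([-9, 9, -3]) = [-9, -3, 9]

Second demand — change propagation:
  lexer.gen: re-runs because render.txt [-9, 9, -3]->[2]; new result [2].

Dirty set: lexer.gen.
Run set: lexer.gen (1 run).
All dirty target commands ended up running.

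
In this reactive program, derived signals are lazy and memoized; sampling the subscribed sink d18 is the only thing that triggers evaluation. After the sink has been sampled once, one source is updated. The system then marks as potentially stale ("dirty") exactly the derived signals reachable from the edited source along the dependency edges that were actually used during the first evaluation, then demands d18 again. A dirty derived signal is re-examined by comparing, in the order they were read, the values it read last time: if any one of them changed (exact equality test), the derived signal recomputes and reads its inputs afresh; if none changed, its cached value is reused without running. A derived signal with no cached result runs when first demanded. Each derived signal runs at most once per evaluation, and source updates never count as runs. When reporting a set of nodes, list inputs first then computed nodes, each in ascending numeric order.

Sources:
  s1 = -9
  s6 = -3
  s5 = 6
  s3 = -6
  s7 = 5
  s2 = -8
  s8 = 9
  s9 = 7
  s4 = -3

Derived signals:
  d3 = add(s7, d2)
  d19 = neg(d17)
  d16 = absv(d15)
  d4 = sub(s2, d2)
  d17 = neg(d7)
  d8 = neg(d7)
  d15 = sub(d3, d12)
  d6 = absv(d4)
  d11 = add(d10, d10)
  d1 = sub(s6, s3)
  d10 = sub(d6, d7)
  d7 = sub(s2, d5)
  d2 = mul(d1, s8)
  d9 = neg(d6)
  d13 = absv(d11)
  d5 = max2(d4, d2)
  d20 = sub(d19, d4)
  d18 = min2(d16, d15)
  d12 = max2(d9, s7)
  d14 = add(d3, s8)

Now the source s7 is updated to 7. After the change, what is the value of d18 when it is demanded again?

Demanding d18 again yields 27.
Note the absorption at d15: it re-runs yet its value is the same, leaving the output's value untouched.

First demand of the output computes:
  d1 = sub(-3, -6) = 3
  d2 = mul(3, 9) = 27
  d3 = add(5, 27) = 32
  d4 = sub(-8, 27) = -35
  d6 = absv(-35) = 35
  d9 = neg(35) = -35
  d12 = max2(-35, 5) = 5
  d15 = sub(32, 5) = 27
  d16 = absv(27) = 27
  d18 = min2(27, 27) = 27

After the edit, cleaning proceeds:
  d3: a read changed (s7 5->7) — executes, giving 34.
  d12: a read changed (s7 5->7) — executes, giving 7.
  d15: a read changed (d3 32->34; d12 5->7) — executes, giving 27 — identical to its old value.
  d16: dirty, but its reads are unchanged (d15 unchanged); cached 27 stands.
  d18: dirty, but its reads are unchanged (d16 unchanged, d15 unchanged); cached 27 stands.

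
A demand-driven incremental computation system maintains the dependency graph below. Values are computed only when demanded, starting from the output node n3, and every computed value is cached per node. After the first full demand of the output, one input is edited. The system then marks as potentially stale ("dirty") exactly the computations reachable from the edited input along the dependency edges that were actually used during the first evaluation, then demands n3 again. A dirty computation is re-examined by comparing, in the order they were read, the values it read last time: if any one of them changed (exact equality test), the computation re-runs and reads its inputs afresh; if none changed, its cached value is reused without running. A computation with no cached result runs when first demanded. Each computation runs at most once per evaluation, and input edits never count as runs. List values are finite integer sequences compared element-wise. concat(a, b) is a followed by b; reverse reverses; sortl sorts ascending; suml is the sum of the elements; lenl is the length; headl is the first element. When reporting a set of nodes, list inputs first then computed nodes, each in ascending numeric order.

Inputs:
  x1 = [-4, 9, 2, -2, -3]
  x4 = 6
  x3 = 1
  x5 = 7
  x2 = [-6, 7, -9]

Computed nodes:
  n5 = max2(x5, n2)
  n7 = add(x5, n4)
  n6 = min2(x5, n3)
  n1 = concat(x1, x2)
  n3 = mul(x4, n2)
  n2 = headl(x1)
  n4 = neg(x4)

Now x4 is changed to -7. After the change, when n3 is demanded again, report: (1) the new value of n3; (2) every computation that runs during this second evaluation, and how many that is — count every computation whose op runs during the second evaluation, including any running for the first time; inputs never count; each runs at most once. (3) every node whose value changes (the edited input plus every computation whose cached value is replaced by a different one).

First evaluation (everything demanded from the output):
  n2 = headl([-4, 9, 2, -2, -3]) = -4
  n3 = mul(6, -4) = -24

Propagation after the edit:
  n3: runs — x4 6->-7; result 28.

New value of n3: 28.
Computations that run: n3 — 1 in total.
Values that change: x4, n3.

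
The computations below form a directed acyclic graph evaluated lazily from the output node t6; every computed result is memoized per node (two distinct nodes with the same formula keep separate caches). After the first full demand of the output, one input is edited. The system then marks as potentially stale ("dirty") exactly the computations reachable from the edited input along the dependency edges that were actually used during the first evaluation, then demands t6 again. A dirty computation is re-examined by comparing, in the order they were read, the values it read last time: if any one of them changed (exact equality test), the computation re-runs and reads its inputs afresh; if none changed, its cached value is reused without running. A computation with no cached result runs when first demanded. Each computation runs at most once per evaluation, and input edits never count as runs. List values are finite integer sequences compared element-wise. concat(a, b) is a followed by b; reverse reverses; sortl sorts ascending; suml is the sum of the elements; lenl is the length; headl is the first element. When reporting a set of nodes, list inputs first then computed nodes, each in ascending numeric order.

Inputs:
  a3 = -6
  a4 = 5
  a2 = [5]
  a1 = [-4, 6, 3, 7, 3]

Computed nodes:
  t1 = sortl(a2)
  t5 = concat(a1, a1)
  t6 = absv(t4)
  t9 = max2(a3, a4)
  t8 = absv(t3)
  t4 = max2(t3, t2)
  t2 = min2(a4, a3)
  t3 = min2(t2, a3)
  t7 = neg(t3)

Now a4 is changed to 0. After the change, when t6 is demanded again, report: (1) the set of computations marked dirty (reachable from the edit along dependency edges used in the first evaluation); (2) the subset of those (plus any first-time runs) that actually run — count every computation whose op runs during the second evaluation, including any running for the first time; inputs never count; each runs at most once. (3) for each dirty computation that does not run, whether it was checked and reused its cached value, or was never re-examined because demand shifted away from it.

First demand of the output computes:
  t2 = min2(5, -6) = -6
  t3 = min2(-6, -6) = -6
  t4 = max2(-6, -6) = -6
  t6 = absv(-6) = 6

After the edit, cleaning proceeds:
  t2: a read changed (a4 5->0) — executes, giving -6 — identical to its old value.
  t3: dirty, but its reads are unchanged (t2 unchanged, a3 unchanged); cached -6 stands.
  t4: dirty, but its reads are unchanged (t3 unchanged, t2 unchanged); cached -6 stands.
  t6: dirty, but its reads are unchanged (t4 unchanged); cached 6 stands.

Note the absorption at t2: it re-runs yet its value is the same, leaving the output's value untouched.

The edit dirties: t2, t3, t4, t6.
1 computations run: t2.
Cache hits after checking: t3, t4, t6.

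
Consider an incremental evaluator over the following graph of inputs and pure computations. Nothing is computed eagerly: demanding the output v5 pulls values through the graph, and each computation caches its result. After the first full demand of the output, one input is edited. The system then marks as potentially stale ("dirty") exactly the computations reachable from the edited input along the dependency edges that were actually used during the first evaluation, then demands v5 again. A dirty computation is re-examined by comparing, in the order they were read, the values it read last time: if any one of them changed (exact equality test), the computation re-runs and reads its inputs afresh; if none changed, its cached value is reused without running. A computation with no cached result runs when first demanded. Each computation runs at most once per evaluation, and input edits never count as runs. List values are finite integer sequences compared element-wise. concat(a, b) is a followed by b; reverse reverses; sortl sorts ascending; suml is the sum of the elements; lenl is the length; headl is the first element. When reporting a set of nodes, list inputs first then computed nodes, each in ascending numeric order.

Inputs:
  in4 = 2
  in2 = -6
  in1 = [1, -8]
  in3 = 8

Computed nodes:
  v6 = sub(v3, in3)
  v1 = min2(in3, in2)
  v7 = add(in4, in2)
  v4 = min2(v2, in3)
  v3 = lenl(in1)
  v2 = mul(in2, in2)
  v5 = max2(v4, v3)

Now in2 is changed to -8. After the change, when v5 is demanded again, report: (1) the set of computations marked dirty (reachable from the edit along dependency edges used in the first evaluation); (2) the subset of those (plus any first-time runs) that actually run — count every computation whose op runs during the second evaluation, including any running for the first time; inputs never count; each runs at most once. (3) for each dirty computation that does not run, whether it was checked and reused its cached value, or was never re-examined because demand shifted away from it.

Dirty set: v2, v4, v5.
Run set: v2, v4 (2 run).
Re-examined without running (cache reused): v5.
The important point: v4 recomputes to an identical value, and the output ends up unchanged.

Initial pass — values computed on the first demand:
  v2 = mul(-6, -6) = 36
  v3 = lenl([1, -8]) = 2
  v4 = min2(36, 8) = 8
  v5 = max2(8, 2) = 8

Second demand — change propagation:
  v2: re-runs because in2 -6->-8; in2 -6->-8; new result 64.
  v4: re-runs because v2 36->64; new result 8 (unchanged).
  v5: re-examined; everything it read last time is the same (v4 unchanged, v3 unchanged) — cache 8 kept, no run.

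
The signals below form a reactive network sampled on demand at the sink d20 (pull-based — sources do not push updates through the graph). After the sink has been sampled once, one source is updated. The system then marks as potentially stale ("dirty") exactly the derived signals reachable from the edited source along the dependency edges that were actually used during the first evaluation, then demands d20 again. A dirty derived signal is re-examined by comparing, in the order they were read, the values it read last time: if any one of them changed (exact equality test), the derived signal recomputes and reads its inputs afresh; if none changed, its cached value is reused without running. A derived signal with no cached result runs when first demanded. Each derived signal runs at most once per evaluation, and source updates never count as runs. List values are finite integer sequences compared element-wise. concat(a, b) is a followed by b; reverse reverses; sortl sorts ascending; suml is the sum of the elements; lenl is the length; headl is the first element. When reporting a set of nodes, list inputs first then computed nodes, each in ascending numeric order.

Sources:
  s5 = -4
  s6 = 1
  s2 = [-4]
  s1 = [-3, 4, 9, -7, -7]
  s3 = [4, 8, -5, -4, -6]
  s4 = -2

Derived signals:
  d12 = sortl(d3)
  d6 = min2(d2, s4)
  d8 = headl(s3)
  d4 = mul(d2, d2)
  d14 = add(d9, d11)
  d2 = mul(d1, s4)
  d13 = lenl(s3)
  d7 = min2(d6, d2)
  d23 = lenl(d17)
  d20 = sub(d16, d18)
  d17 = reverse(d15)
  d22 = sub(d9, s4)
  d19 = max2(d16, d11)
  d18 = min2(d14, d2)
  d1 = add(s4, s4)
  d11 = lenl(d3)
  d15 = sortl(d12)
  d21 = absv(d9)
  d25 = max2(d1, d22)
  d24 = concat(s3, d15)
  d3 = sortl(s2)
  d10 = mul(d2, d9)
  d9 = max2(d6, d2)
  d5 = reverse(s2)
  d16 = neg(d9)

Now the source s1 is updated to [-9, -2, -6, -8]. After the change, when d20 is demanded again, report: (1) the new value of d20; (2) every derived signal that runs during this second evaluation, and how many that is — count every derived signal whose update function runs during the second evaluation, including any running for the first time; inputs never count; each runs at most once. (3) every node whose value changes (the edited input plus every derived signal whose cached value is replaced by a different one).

Initial pass — values computed on the first demand:
  d1 = add(-2, -2) = -4
  d2 = mul(-4, -2) = 8
  d3 = sortl([-4]) = [-4]
  d6 = min2(8, -2) = -2
  d9 = max2(-2, 8) = 8
  d11 = lenl([-4]) = 1
  d14 = add(8, 1) = 9
  d16 = neg(8) = -8
  d18 = min2(9, 8) = 8
  d20 = sub(-8, 8) = -16

Second demand — change propagation:
  no demanded computation ever read s1, so the edit dirties nothing and nothing runs.

The important point: nothing the output needs ever reads s1, so the edit is invisible to it.

d20 now evaluates to -16.
Run set: none (0 run).
Changed values: s1.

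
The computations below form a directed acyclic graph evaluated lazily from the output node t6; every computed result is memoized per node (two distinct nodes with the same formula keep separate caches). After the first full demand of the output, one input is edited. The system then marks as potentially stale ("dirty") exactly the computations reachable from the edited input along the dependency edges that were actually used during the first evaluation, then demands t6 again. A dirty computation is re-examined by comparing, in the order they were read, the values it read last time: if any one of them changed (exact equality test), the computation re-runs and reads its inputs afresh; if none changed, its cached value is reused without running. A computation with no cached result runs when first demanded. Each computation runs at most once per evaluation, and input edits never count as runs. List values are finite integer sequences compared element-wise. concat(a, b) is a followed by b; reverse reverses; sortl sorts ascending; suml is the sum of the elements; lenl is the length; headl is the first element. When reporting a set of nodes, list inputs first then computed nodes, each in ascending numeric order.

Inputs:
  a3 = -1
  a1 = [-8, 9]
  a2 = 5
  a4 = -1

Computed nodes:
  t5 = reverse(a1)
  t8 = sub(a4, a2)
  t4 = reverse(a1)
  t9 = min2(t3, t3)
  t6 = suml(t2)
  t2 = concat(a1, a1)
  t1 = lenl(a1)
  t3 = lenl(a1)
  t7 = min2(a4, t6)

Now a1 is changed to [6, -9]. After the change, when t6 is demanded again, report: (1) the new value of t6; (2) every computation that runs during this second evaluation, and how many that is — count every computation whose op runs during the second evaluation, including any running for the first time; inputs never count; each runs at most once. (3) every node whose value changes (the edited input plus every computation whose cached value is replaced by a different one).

First demand of the output computes:
  t2 = concat([-8, 9], [-8, 9]) = [-8, 9, -8, 9]
  t6 = suml([-8, 9, -8, 9]) = 2

After the edit, cleaning proceeds:
  t2: a read changed (a1 [-8, 9]->[6, -9]; a1 [-8, 9]->[6, -9]) — executes, giving [6, -9, 6, -9].
  t6: a read changed (t2 [-8, 9, -8, 9]->[6, -9, 6, -9]) — executes, giving -6.

Demanding t6 again yields -6.
2 computations run: t2, t6.
The nodes whose values change: a1, t2, t6.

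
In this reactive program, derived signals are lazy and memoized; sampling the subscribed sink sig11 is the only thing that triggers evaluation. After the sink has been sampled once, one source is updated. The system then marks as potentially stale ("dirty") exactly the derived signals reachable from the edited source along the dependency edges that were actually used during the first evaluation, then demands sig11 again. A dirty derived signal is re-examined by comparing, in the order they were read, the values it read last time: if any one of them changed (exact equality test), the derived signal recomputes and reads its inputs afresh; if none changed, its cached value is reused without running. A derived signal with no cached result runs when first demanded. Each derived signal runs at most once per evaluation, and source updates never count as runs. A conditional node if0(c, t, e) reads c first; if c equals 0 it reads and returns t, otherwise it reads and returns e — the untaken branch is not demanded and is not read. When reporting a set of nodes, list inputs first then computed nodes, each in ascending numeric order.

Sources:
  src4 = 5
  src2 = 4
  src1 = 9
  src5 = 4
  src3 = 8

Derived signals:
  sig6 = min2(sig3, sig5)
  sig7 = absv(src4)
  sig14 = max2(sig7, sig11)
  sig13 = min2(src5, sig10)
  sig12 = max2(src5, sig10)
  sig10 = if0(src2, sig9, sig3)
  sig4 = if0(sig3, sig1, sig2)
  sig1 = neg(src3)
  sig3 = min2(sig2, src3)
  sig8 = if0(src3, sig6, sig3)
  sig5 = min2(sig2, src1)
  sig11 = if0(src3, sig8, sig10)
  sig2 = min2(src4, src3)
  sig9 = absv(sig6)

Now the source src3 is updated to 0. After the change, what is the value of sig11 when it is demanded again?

First demand of the output computes:
  sig2 = min2(5, 8) = 5
  sig3 = min2(5, 8) = 5
  sig10 = if0(src2=4 -> else branch sig3) = 5
  sig11 = if0(src3=8 -> else branch sig10) = 5

After the edit, cleaning proceeds:
  sig2: a read changed (src3 8->0) — executes, giving 0.
  sig3: a read changed (sig2 5->0; src3 8->0) — executes, giving 0.
  sig5: had never run; runs now, result 0.
  sig6: had never run; runs now, result 0.
  sig8: had never run; runs now, result 0.
  sig10: stays stale; no demand reaches it after the flip.
  sig11: a read changed (src3 8->0) — executes, giving 0.

Note the branch switch — demand abandons sig10, which is never re-examined.

Demanding sig11 again yields 0.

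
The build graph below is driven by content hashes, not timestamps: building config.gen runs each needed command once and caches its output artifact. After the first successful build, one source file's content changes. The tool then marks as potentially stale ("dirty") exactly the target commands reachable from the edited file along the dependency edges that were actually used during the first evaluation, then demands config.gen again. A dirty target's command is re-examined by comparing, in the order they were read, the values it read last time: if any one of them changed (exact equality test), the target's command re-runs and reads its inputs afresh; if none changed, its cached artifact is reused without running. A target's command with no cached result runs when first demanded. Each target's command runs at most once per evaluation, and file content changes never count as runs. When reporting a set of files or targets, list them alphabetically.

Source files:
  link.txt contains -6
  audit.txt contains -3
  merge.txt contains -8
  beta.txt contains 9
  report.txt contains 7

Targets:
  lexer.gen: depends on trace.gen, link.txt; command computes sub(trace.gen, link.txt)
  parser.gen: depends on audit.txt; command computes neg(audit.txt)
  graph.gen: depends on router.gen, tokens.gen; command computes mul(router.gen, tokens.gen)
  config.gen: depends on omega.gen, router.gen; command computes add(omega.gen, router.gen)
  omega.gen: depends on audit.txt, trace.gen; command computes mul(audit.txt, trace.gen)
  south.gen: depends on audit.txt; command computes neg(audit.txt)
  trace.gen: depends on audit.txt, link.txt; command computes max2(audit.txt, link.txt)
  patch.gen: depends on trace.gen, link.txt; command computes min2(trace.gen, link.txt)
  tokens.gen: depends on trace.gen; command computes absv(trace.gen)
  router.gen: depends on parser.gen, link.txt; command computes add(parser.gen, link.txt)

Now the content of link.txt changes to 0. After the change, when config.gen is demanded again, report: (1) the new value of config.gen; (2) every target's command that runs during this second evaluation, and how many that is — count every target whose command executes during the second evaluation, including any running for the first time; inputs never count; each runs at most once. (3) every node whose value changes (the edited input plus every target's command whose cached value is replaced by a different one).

config.gen now evaluates to 3.
Run set: config.gen, omega.gen, router.gen, trace.gen (4 run).
Changed values: config.gen, link.txt, omega.gen, router.gen, trace.gen.

Initial pass — values computed on the first demand:
  parser.gen = neg(-3) = 3
  router.gen = add(3, -6) = -3
  trace.gen = max2(-3, -6) = -3
  omega.gen = mul(-3, -3) = 9
  config.gen = add(9, -3) = 6

Second demand — change propagation:
  router.gen: re-runs because link.txt -6->0; new result 3.
  trace.gen: re-runs because link.txt -6->0; new result 0.
  omega.gen: re-runs because trace.gen -3->0; new result 0.
  config.gen: re-runs because omega.gen 9->0; router.gen -3->3; new result 3.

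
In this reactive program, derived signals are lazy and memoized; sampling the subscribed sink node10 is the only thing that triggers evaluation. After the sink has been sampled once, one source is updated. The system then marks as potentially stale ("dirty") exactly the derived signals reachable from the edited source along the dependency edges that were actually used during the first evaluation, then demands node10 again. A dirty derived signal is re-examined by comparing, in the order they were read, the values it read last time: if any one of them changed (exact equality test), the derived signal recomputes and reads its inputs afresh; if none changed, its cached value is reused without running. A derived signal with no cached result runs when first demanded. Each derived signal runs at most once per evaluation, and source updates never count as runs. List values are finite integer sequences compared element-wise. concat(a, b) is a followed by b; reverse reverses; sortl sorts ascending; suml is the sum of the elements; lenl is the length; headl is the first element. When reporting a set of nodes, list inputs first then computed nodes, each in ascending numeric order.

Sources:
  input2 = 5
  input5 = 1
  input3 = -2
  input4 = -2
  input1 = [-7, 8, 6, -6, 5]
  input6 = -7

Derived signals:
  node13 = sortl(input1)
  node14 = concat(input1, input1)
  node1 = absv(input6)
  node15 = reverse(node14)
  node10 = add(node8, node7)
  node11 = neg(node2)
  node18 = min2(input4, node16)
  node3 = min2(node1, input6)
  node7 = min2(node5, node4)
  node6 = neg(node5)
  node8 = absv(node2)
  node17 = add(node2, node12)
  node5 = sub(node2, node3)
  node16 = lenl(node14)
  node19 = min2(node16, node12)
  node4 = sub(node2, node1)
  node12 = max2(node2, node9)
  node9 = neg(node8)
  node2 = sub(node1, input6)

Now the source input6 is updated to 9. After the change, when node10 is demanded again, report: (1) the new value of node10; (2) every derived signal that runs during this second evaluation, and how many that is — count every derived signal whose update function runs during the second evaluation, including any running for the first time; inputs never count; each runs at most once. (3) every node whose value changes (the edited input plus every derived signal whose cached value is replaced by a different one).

Demanding node10 again yields -9.
8 derived signals run: node1, node2, node3, node4, node5, node7, node8, node10.
The nodes whose values change: input6, node1, node2, node3, node4, node5, node7, node8, node10.

First demand of the output computes:
  node1 = absv(-7) = 7
  node2 = sub(7, -7) = 14
  node3 = min2(7, -7) = -7
  node4 = sub(14, 7) = 7
  node5 = sub(14, -7) = 21
  node7 = min2(21, 7) = 7
  node8 = absv(14) = 14
  node10 = add(14, 7) = 21

After the edit, cleaning proceeds:
  node1: a read changed (input6 -7->9) — executes, giving 9.
  node2: a read changed (node1 7->9; input6 -7->9) — executes, giving 0.
  node3: a read changed (node1 7->9; input6 -7->9) — executes, giving 9.
  node4: a read changed (node2 14->0; node1 7->9) — executes, giving -9.
  node5: a read changed (node2 14->0; node3 -7->9) — executes, giving -9.
  node7: a read changed (node5 21->-9; node4 7->-9) — executes, giving -9.
  node8: a read changed (node2 14->0) — executes, giving 0.
  node10: a read changed (node8 14->0; node7 7->-9) — executes, giving -9.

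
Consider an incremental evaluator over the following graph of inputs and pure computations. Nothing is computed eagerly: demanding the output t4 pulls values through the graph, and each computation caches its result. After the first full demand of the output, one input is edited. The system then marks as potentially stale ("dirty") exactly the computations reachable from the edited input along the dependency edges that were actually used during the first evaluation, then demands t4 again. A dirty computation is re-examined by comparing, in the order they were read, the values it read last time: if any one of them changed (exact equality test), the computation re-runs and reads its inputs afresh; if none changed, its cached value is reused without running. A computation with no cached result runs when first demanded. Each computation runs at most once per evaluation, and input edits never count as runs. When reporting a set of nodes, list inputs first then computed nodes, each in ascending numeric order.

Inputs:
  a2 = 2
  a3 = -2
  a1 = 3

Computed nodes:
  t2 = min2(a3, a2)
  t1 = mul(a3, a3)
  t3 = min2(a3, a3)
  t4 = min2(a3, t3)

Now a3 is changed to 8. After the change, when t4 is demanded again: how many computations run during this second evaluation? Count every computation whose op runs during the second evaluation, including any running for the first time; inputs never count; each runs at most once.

Run set: t3, t4 (2 run).

Initial pass — values computed on the first demand:
  t3 = min2(-2, -2) = -2
  t4 = min2(-2, -2) = -2

Second demand — change propagation:
  t3: re-runs because a3 -2->8; a3 -2->8; new result 8.
  t4: re-runs because a3 -2->8; t3 -2->8; new result 8.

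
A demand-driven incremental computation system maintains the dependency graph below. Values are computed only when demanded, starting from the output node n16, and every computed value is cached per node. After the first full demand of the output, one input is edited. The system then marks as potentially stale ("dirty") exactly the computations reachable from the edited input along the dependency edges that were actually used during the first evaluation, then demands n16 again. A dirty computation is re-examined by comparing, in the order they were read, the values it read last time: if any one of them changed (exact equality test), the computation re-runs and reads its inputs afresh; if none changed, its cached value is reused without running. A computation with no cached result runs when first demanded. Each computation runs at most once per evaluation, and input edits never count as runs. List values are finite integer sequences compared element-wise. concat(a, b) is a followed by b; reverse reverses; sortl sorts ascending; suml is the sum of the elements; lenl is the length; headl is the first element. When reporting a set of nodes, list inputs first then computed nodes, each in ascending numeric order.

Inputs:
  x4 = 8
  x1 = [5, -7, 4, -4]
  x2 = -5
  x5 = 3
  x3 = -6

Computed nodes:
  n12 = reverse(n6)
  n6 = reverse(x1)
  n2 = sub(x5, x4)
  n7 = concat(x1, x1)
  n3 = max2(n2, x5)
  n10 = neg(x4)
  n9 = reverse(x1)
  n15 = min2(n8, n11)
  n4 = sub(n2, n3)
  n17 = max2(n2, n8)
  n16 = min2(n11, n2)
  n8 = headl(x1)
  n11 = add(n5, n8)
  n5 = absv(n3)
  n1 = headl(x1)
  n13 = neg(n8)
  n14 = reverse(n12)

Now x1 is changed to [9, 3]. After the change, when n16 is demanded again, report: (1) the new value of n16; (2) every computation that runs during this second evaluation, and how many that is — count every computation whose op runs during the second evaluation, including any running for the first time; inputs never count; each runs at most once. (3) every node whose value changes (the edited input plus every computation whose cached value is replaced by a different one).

First evaluation (everything demanded from the output):
  n2 = sub(3, 8) = -5
  n3 = max2(-5, 3) = 3
  n5 = absv(3) = 3
  n8 = headl([5, -7, 4, -4]) = 5
  n11 = add(3, 5) = 8
  n16 = min2(8, -5) = -5

Propagation after the edit:
  n8: runs — x1 [5, -7, 4, -4]->[9, 3]; result 9.
  n11: runs — n8 5->9; result 12.
  n16: runs — n11 8->12; result -5 (same value as before).

New value of n16: -5.
Computations that run: n8, n11, n16 — 3 in total.
Values that change: x1, n8, n11.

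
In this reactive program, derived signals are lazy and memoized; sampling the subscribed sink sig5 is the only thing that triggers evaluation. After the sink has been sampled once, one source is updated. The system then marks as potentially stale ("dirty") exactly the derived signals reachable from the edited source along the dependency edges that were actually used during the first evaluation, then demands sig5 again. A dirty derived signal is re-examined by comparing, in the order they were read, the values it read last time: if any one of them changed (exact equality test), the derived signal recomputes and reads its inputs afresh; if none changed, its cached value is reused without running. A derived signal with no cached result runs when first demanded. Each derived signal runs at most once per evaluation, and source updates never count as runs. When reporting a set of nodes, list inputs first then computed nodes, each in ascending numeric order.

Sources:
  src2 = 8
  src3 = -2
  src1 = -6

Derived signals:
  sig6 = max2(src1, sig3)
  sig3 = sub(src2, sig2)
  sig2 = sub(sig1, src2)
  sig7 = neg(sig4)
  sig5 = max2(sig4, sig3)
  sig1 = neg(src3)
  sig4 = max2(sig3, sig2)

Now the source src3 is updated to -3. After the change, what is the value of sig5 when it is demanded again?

Demanding sig5 again yields 13.

First demand of the output computes:
  sig1 = neg(-2) = 2
  sig2 = sub(2, 8) = -6
  sig3 = sub(8, -6) = 14
  sig4 = max2(14, -6) = 14
  sig5 = max2(14, 14) = 14

After the edit, cleaning proceeds:
  sig1: a read changed (src3 -2->-3) — executes, giving 3.
  sig2: a read changed (sig1 2->3) — executes, giving -5.
  sig3: a read changed (sig2 -6->-5) — executes, giving 13.
  sig4: a read changed (sig3 14->13; sig2 -6->-5) — executes, giving 13.
  sig5: a read changed (sig4 14->13; sig3 14->13) — executes, giving 13.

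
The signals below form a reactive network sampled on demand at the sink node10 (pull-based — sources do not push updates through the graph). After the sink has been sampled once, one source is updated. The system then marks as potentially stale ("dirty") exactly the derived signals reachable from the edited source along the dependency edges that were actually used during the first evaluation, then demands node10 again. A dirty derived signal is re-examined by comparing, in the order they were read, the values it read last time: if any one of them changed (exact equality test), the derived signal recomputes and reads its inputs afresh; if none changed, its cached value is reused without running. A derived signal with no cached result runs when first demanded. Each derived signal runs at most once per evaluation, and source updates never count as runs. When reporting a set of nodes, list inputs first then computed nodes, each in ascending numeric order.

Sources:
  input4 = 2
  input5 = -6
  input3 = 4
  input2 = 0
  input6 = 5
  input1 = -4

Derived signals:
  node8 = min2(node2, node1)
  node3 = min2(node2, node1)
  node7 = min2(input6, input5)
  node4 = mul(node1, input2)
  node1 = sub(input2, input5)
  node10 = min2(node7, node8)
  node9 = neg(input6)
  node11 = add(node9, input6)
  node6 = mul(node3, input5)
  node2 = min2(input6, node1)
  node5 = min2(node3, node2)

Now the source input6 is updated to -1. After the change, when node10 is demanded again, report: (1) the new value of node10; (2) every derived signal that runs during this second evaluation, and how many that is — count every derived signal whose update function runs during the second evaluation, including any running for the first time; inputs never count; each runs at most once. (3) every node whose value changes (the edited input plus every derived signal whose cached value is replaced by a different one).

Initial pass — values computed on the first demand:
  node1 = sub(0, -6) = 6
  node2 = min2(5, 6) = 5
  node7 = min2(5, -6) = -6
  node8 = min2(5, 6) = 5
  node10 = min2(-6, 5) = -6

Second demand — change propagation:
  node2: re-runs because input6 5->-1; new result -1.
  node7: re-runs because input6 5->-1; new result -6 (unchanged).
  node8: re-runs because node2 5->-1; new result -1.
  node10: re-runs because node8 5->-1; new result -6 (unchanged).

node10 now evaluates to -6.
Run set: node2, node7, node8, node10 (4 run).
Changed values: input6, node2, node8.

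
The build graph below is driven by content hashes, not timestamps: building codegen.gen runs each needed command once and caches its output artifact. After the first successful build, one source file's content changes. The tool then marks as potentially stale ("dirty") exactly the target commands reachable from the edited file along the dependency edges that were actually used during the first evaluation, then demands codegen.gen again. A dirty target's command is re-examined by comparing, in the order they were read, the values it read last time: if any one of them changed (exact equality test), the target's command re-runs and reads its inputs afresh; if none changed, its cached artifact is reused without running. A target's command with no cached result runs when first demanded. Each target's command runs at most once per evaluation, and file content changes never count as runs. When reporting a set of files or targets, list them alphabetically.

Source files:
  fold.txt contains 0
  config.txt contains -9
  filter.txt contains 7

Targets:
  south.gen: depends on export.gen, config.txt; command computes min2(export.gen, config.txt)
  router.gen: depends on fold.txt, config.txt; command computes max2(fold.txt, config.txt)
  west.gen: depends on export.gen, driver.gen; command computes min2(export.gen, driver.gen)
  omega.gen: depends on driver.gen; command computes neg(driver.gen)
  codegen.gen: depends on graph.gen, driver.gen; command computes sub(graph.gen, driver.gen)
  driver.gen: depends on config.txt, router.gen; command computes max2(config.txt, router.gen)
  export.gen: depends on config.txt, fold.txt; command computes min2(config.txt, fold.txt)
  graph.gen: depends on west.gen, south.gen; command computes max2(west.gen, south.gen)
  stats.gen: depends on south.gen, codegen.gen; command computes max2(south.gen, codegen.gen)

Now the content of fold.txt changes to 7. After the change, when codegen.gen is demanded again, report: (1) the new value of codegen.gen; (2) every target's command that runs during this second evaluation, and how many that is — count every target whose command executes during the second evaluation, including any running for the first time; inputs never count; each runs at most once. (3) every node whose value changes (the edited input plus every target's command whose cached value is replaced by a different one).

Initial pass — values computed on the first demand:
  export.gen = min2(-9, 0) = -9
  router.gen = max2(0, -9) = 0
  driver.gen = max2(-9, 0) = 0
  south.gen = min2(-9, -9) = -9
  west.gen = min2(-9, 0) = -9
  graph.gen = max2(-9, -9) = -9
  codegen.gen = sub(-9, 0) = -9

Second demand — change propagation:
  export.gen: re-runs because fold.txt 0->7; new result -9 (unchanged).
  router.gen: re-runs because fold.txt 0->7; new result 7.
  driver.gen: re-runs because router.gen 0->7; new result 7.
  south.gen: re-examined; everything it read last time is the same (export.gen unchanged, config.txt unchanged) — cache -9 kept, no run.
  west.gen: re-runs because driver.gen 0->7; new result -9 (unchanged).
  graph.gen: re-examined; everything it read last time is the same (west.gen unchanged, south.gen unchanged) — cache -9 kept, no run.
  codegen.gen: re-runs because driver.gen 0->7; new result -16.

The important point: at south.gen every value read last time is unchanged, so the dirty flag clears without a run.

codegen.gen now evaluates to -16.
Run set: codegen.gen, driver.gen, export.gen, router.gen, west.gen (5 run).
Changed values: codegen.gen, driver.gen, fold.txt, router.gen.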